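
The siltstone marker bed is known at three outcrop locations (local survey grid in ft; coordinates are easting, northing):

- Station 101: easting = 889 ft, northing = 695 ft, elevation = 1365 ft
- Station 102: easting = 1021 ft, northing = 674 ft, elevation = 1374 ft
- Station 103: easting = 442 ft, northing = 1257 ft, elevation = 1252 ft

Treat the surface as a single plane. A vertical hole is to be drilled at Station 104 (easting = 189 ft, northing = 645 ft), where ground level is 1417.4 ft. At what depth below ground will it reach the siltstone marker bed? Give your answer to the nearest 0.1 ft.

73.0 ft

Two edge vectors: Station 101→Station 102 = (132, -21, 9), Station 101→Station 103 = (-447, 562, -113).
Normal n = (Station 101→Station 102) × (Station 101→Station 103) = (-2685, 10893, 64797).
So ∂z/∂easting = −n_x/n_z = 0.041437 and ∂z/∂northing = −n_y/n_z = −0.168110.
Intercept c from Station 101: 1365 − 36.84 + 116.84 = 1445.00.
At (189, 645): z_contact = 7.83 − 108.43 + 1445.00 = 1344.40 ft.
Depth below ground = 1417.4 − 1344.40 = 73.0 ft.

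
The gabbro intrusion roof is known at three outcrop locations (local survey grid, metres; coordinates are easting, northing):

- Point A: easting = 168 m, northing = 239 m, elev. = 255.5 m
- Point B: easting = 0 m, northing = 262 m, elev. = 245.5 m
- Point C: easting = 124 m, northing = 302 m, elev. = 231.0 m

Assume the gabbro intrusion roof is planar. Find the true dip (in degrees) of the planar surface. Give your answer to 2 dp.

21.01°

Let the plane be z = a·easting + b·northing + c.
Point B−Point A: −168a + 23b = −10;  Point C−Point A: −44a + 63b = −24.5.
Solving gives a = 0.00695, b = −0.38404.
Gradient magnitude |∇z| = √(a² + b²) = √(0.00005 + 0.14748) = 0.38410.
True dip = arctan(0.38410) = 21.01°, dipping toward N (azimuth ≈ 359°).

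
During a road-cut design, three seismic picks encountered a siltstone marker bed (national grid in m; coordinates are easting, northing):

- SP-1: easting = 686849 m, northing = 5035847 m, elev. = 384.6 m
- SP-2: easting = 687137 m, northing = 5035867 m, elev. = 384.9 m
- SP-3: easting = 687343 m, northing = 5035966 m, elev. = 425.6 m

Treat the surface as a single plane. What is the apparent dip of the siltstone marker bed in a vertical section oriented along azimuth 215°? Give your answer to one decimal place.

20.5°

Let the plane be z = a·easting + b·northing + c.
SP-2−SP-1: 288a + 20b = 0.3;  SP-3−SP-1: 494a + 119b = 41.
Solving gives a = −0.03215, b = 0.47802.
Unit vector along 215° is (sin 215°, cos 215°) = (-0.5736, -0.8192).
Slope in that direction = a·(-0.5736) + b·(-0.8192) = −0.37313.
Apparent dip = arctan|0.37313| = 20.5° (true dip is 25.6°, so apparent ≤ true as expected).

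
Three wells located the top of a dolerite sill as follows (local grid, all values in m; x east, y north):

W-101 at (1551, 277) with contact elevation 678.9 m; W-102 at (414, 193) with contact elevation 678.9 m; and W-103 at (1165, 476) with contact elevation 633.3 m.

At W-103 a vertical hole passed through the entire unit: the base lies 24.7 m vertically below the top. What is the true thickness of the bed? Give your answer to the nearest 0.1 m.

24.2 m

Two edge vectors: W-101→W-102 = (-1137, -84, 0), W-101→W-103 = (-386, 199, -45.6).
Normal n = (W-101→W-102) × (W-101→W-103) = (3830.4, -51847.2, -258687).
So ∂z/∂x = −n_x/n_z = 0.01481 and ∂z/∂y = −n_y/n_z = −0.20042.
|∇z| = √(a²+b²) = 0.20097, so dip δ = arctan(0.20097) = 11.36°.
True thickness = vertical thickness × cos δ = 24.7 × cos 11.36° = 24.2 m.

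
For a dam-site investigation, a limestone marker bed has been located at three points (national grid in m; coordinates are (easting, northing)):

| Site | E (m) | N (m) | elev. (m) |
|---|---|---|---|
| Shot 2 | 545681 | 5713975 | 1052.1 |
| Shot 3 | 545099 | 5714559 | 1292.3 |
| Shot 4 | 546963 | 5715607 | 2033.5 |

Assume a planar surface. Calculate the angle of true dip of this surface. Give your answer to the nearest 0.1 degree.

27.9°

Two edge vectors: Shot 2→Shot 3 = (-582, 584, 240.2), Shot 2→Shot 4 = (1282, 1632, 981.4).
Normal n = (Shot 2→Shot 3) × (Shot 2→Shot 4) = (181131.2, 879111.2, -1698512).
So ∂z/∂E = −n_x/n_z = 0.10664 and ∂z/∂N = −n_y/n_z = 0.51758.
Gradient magnitude |∇z| = √(a² + b²) = √(0.01137 + 0.26789) = 0.52845.
True dip = arctan(0.52845) = 27.9°, dipping toward SSW (azimuth ≈ 192°).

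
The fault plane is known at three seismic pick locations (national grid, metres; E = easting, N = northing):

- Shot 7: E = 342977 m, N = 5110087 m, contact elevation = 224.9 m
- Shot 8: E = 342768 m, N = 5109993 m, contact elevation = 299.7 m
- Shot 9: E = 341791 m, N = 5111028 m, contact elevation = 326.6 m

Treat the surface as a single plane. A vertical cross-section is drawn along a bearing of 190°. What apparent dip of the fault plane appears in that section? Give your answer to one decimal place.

Two edge vectors: Shot 7→Shot 8 = (-209, -94, 74.8), Shot 7→Shot 9 = (-1186, 941, 101.7).
Normal n = (Shot 7→Shot 8) × (Shot 7→Shot 9) = (-79946.6, -67457.5, -308153).
So ∂z/∂E = −n_x/n_z = −0.25944 and ∂z/∂N = −n_y/n_z = −0.21891.
Unit vector along 190° is (sin 190°, cos 190°) = (-0.1736, -0.9848).
Slope in that direction = a·(-0.1736) + b·(-0.9848) = 0.26063.
Apparent dip = arctan|0.26063| = 14.6° (true dip is 18.8°, so apparent ≤ true as expected).

14.6°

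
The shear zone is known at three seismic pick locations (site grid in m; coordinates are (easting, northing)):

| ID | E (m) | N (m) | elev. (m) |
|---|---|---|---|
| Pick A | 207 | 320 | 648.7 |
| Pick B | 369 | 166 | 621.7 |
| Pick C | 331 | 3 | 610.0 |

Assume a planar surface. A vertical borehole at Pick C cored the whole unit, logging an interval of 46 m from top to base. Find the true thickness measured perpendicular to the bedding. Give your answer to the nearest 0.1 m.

Two edge vectors: Pick A→Pick B = (162, -154, -27), Pick A→Pick C = (124, -317, -38.7).
Normal n = (Pick A→Pick B) × (Pick A→Pick C) = (-2599.2, 2921.4, -32258).
So ∂z/∂E = −n_x/n_z = −0.08058 and ∂z/∂N = −n_y/n_z = 0.09056.
|∇z| = √(a²+b²) = 0.12122, so dip δ = arctan(0.12122) = 6.91°.
True thickness = vertical thickness × cos δ = 46 × cos 6.91° = 45.7 m.

45.7 m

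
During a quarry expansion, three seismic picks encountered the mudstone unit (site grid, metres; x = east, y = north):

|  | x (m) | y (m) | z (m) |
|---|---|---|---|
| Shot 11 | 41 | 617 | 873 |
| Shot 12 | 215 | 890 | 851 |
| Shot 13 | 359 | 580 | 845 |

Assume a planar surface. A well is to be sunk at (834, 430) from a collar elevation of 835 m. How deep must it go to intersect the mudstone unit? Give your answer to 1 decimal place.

Let the plane be z = a·x + b·y + c.
Shot 12−Shot 11: 174a + 273b = −22;  Shot 13−Shot 11: 318a − 37b = −28.
Solving gives a = −0.09070, b = −0.02278.
Then c = 873 − a·41 − b·617 = 890.77.
At (834, 430): z_contact = −75.64 − 9.79 + 890.77 = 805.33 m.
Depth below ground = 835 − 805.33 = 29.7 m.

29.7 m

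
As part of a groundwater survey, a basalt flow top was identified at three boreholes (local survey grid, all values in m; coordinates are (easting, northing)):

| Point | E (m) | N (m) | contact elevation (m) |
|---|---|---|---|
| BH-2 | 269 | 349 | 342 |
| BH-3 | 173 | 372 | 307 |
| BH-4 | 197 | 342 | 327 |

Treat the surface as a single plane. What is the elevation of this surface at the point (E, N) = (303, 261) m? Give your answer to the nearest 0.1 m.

Two edge vectors: BH-2→BH-3 = (-96, 23, -35), BH-2→BH-4 = (-72, -7, -15).
Normal n = (BH-2→BH-3) × (BH-2→BH-4) = (-590, 1080, 2328).
So ∂z/∂E = −n_x/n_z = 0.25344 and ∂z/∂N = −n_y/n_z = −0.46392.
Intercept c from BH-2: 342 − 68.17 + 161.91 = 435.73.
At (303, 261): z = 76.8 − 121.1 + 435.73 = 391.4 m.

391.4 m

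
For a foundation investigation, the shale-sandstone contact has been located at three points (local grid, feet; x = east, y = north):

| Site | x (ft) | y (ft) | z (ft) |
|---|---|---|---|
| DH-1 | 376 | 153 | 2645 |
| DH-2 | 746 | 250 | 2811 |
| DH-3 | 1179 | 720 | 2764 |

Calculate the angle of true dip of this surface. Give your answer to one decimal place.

Two edge vectors: DH-1→DH-2 = (370, 97, 166), DH-1→DH-3 = (803, 567, 119).
Normal n = (DH-1→DH-2) × (DH-1→DH-3) = (-82579, 89268, 131899).
So ∂z/∂x = −n_x/n_z = 0.62608 and ∂z/∂y = −n_y/n_z = −0.67679.
Gradient magnitude |∇z| = √(a² + b²) = √(0.39197 + 0.45805) = 0.92196.
True dip = arctan(0.92196) = 42.7°, dipping toward NW (azimuth ≈ 317°).

42.7°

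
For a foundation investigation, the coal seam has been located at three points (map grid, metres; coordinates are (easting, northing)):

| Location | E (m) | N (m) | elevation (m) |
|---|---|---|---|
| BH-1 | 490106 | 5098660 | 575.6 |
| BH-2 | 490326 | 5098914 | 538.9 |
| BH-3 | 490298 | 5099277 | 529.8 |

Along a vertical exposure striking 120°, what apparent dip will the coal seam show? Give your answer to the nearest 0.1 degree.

5.3°

Two edge vectors: BH-1→BH-2 = (220, 254, -36.7), BH-1→BH-3 = (192, 617, -45.8).
Normal n = (BH-1→BH-2) × (BH-1→BH-3) = (11010.7, 3029.6, 86972).
So ∂z/∂E = −n_x/n_z = −0.12660 and ∂z/∂N = −n_y/n_z = −0.03483.
Unit vector along 120° is (sin 120°, cos 120°) = (0.8660, -0.5000).
Slope in that direction = a·(0.8660) + b·(-0.5000) = −0.09222.
Apparent dip = arctan|0.09222| = 5.3° (true dip is 7.5°, so apparent ≤ true as expected).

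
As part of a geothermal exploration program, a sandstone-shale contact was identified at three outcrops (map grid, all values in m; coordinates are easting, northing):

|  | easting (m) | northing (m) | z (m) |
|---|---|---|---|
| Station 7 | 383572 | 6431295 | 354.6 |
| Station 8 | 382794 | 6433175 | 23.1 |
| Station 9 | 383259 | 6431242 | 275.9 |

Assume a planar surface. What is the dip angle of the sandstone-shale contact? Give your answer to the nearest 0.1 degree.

15.2°

Let the plane be z = a·easting + b·northing + c.
Station 8−Station 7: −778a + 1880b = −331.5;  Station 9−Station 7: −313a − 53b = −78.7.
Solving gives a = 0.26287, b = −0.06754.
Gradient magnitude |∇z| = √(a² + b²) = √(0.06910 + 0.00456) = 0.27141.
True dip = arctan(0.27141) = 15.2°, dipping toward WNW (azimuth ≈ 284°).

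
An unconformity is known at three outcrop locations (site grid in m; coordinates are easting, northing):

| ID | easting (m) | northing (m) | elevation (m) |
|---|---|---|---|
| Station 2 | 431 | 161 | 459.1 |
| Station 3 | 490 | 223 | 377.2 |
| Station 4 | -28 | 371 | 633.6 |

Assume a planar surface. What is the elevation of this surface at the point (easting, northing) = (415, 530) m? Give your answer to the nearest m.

Let the plane be z = a·easting + b·northing + c.
Station 3−Station 2: 59a + 62b = −81.9;  Station 4−Station 2: −459a + 210b = 174.5.
Solving gives a = −0.68591, b = −0.66825.
Then c = 459.1 − a·431 − b·161 = 862.31.
At (415, 530): z = −284.7 − 354.2 + 862.31 = 223.5 m.

223 m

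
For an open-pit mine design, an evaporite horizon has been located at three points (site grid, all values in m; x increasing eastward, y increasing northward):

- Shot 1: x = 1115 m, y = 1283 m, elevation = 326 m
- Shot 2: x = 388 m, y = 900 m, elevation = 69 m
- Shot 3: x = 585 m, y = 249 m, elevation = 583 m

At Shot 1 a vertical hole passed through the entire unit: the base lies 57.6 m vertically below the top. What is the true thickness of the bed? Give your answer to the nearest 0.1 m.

Two edge vectors: Shot 1→Shot 2 = (-727, -383, -257), Shot 1→Shot 3 = (-530, -1034, 257).
Normal n = (Shot 1→Shot 2) × (Shot 1→Shot 3) = (-364169, 323049, 548728).
So ∂z/∂x = −n_x/n_z = 0.66366 and ∂z/∂y = −n_y/n_z = −0.58872.
|∇z| = √(a²+b²) = 0.88715, so dip δ = arctan(0.88715) = 41.58°.
True thickness = vertical thickness × cos δ = 57.6 × cos 41.58° = 43.1 m.

43.1 m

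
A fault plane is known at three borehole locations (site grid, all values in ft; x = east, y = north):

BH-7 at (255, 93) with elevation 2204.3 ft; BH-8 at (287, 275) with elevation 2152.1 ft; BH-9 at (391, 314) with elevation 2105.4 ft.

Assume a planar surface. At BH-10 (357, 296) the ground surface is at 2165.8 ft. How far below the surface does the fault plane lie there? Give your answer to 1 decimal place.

Two edge vectors: BH-7→BH-8 = (32, 182, -52.2), BH-7→BH-9 = (136, 221, -98.9).
Normal n = (BH-7→BH-8) × (BH-7→BH-9) = (-6463.6, -3934.4, -17680).
So ∂z/∂x = −n_x/n_z = −0.36559 and ∂z/∂y = −n_y/n_z = −0.22253.
Intercept c from BH-7: 2204.3 + 93.22 + 20.70 = 2318.22.
At (357, 296): z_contact = −130.51 − 65.87 + 2318.22 = 2121.84 ft.
Depth below ground = 2165.8 − 2121.84 = 44.0 ft.

44.0 ft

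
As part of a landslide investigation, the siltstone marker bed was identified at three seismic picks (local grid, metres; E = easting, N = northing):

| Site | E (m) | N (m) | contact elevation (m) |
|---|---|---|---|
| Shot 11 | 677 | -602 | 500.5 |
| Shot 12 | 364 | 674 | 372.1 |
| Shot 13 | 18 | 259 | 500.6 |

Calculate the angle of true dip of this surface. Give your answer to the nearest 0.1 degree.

Let the plane be z = a·E + b·N + c.
Shot 12−Shot 11: −313a + 1276b = −128.4;  Shot 13−Shot 11: −659a + 861b = 0.1.
Solving gives a = −0.19370, b = −0.14814.
Gradient magnitude |∇z| = √(a² + b²) = √(0.03752 + 0.02195) = 0.24386.
True dip = arctan(0.24386) = 13.7°, dipping toward NE (azimuth ≈ 053°).

13.7°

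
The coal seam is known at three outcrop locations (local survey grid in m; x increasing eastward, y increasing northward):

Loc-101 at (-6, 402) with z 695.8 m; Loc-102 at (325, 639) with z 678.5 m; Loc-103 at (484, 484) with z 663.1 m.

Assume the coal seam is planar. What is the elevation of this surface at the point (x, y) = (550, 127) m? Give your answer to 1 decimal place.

649.0 m

Let the plane be z = a·x + b·y + c.
Loc-102−Loc-101: 331a + 237b = −17.3;  Loc-103−Loc-101: 490a + 82b = −32.7.
Solving gives a = −0.07115, b = 0.02637.
Then c = 695.8 − a·-6 − b·402 = 684.77.
At (550, 127): z = −39.1 + 3.3 + 684.77 = 649.0 m.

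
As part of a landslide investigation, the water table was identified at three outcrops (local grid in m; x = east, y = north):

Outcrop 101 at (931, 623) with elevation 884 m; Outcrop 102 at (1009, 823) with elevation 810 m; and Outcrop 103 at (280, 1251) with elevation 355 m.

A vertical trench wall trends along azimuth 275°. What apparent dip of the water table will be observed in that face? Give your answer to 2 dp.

Two edge vectors: Outcrop 101→Outcrop 102 = (78, 200, -74), Outcrop 101→Outcrop 103 = (-651, 628, -529).
Normal n = (Outcrop 101→Outcrop 102) × (Outcrop 101→Outcrop 103) = (-59328, 89436, 179184).
So ∂z/∂x = −n_x/n_z = 0.33110 and ∂z/∂y = −n_y/n_z = −0.49913.
Unit vector along 275° is (sin 275°, cos 275°) = (-0.9962, 0.0872).
Slope in that direction = a·(-0.9962) + b·(0.0872) = −0.37334.
Apparent dip = arctan|0.37334| = 20.47° (true dip is 30.9°, so apparent ≤ true as expected).

20.47°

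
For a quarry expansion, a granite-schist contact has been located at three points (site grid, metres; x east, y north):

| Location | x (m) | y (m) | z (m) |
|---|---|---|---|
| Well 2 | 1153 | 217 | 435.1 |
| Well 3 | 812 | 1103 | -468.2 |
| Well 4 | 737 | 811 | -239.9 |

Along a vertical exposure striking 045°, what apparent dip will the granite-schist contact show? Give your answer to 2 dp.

19.71°

Let the plane be z = a·x + b·y + c.
Well 3−Well 2: −341a + 886b = −903.3;  Well 4−Well 2: −416a + 594b = −675.
Solving gives a = 0.37037, b = −0.87698.
Unit vector along 045° is (sin 45°, cos 45°) = (0.7071, 0.7071).
Slope in that direction = a·(0.7071) + b·(0.7071) = −0.35823.
Apparent dip = arctan|0.35823| = 19.71° (true dip is 43.6°, so apparent ≤ true as expected).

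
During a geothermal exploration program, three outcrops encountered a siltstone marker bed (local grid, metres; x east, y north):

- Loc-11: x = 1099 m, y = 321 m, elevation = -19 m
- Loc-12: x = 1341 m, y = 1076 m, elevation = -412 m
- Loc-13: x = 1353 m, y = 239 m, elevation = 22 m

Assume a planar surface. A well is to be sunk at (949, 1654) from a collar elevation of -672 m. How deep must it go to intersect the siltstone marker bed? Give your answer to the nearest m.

Two edge vectors: Loc-11→Loc-12 = (242, 755, -393), Loc-11→Loc-13 = (254, -82, 41).
Normal n = (Loc-11→Loc-12) × (Loc-11→Loc-13) = (-1271, -109744, -211614).
So ∂z/∂x = −n_x/n_z = −0.00601 and ∂z/∂y = −n_y/n_z = −0.51860.
Intercept c from Loc-11: -19 + 6.60 + 166.47 = 154.07.
At (949, 1654): z_contact = −5.7 − 857.8 + 154.07 = -709.4 m.
Depth below ground = -672 − (-709.4) = 37 m.

37 m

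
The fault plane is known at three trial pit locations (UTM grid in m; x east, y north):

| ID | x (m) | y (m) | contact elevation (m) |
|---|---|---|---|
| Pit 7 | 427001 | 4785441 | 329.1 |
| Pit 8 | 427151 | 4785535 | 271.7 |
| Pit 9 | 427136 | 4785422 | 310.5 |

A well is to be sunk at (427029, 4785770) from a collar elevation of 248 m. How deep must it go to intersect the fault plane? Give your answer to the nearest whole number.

29 m

Two edge vectors: Pit 7→Pit 8 = (150, 94, -57.4), Pit 7→Pit 9 = (135, -19, -18.6).
Normal n = (Pit 7→Pit 8) × (Pit 7→Pit 9) = (-2839, -4959, -15540).
So ∂z/∂x = −n_x/n_z = −0.18268983 and ∂z/∂y = −n_y/n_z = −0.31911197.
Intercept c from Pit 7: 329.1 + 78008.74 + 1527091.50 = 1605429.34.
At (427029, 4785770): z_contact = −78013.9 − 1527196.5 + 1605429.34 = 219.0 m.
Depth below ground = 248 − 219.0 = 29 m.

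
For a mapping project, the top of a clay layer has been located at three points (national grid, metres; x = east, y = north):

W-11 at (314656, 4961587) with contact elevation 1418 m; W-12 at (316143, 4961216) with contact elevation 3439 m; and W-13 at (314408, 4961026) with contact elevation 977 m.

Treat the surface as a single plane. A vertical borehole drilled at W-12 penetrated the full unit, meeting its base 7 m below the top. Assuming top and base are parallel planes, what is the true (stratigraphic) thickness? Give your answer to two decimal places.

4.05 m

Let the plane be z = a·x + b·y + c.
W-12−W-11: 1487a − 371b = 2021;  W-13−W-11: −248a − 561b = −441.
Solving gives a = 1.40075, b = 0.16687.
|∇z| = √(a²+b²) = 1.41065, so dip δ = arctan(1.41065) = 54.67°.
True thickness = vertical thickness × cos δ = 7 × cos 54.67° = 4.05 m.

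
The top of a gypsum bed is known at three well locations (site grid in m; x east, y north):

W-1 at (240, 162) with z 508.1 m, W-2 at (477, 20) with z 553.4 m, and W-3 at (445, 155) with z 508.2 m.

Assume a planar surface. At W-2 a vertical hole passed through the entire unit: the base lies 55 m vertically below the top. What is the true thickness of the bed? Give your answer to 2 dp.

Two edge vectors: W-1→W-2 = (237, -142, 45.3), W-1→W-3 = (205, -7, 0.1).
Normal n = (W-1→W-2) × (W-1→W-3) = (302.9, 9262.8, 27451).
So ∂z/∂x = −n_x/n_z = −0.01103 and ∂z/∂y = −n_y/n_z = −0.33743.
|∇z| = √(a²+b²) = 0.33761, so dip δ = arctan(0.33761) = 18.66°.
True thickness = vertical thickness × cos δ = 55 × cos 18.66° = 52.11 m.

52.11 m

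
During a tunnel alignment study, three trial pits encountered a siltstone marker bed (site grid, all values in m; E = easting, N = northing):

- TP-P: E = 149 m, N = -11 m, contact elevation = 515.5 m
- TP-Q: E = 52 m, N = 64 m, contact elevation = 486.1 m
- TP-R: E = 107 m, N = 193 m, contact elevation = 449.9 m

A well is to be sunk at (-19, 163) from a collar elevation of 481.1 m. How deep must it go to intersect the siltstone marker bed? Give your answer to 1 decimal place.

30.1 m

Two edge vectors: TP-P→TP-Q = (-97, 75, -29.4), TP-P→TP-R = (-42, 204, -65.6).
Normal n = (TP-P→TP-Q) × (TP-P→TP-R) = (1077.6, -5128.4, -16638).
So ∂z/∂E = −n_x/n_z = 0.06477 and ∂z/∂N = −n_y/n_z = −0.30823.
Intercept c from TP-P: 515.5 − 9.65 − 3.39 = 502.46.
At (-19, 163): z_contact = −1.23 − 50.24 + 502.46 = 450.99 m.
Depth below ground = 481.1 − 450.99 = 30.1 m.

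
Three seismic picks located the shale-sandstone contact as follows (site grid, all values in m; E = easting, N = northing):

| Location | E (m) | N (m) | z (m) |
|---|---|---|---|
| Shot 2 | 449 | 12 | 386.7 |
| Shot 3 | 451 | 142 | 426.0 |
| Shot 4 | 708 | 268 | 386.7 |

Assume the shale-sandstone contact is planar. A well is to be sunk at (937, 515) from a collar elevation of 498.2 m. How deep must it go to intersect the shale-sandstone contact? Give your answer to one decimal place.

105.2 m

Let the plane be z = a·E + b·N + c.
Shot 3−Shot 2: 2a + 130b = 39.3;  Shot 4−Shot 2: 259a + 256b = 0.
Solving gives a = −0.30342, b = 0.30698.
Then c = 386.7 − a·449 − b·12 = 519.25.
At (937, 515): z_contact = −284.30 + 158.09 + 519.25 = 393.04 m.
Depth below ground = 498.2 − 393.04 = 105.2 m.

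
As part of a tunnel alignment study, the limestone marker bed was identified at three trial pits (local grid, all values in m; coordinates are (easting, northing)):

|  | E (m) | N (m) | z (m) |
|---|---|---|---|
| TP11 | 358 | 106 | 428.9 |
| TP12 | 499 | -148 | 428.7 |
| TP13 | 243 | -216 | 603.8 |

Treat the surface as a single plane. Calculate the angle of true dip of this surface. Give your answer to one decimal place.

Two edge vectors: TP11→TP12 = (141, -254, -0.2), TP11→TP13 = (-115, -322, 174.9).
Normal n = (TP11→TP12) × (TP11→TP13) = (-44489, -24637.9, -74612).
So ∂z/∂E = −n_x/n_z = −0.59627 and ∂z/∂N = −n_y/n_z = −0.33021.
Gradient magnitude |∇z| = √(a² + b²) = √(0.35554 + 0.10904) = 0.68160.
True dip = arctan(0.68160) = 34.3°, dipping toward ENE (azimuth ≈ 061°).

34.3°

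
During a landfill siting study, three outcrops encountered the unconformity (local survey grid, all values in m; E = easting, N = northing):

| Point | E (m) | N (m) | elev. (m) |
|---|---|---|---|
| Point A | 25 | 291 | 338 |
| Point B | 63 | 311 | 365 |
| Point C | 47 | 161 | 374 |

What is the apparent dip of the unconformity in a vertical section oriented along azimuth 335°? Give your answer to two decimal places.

24.83°

Two edge vectors: Point A→Point B = (38, 20, 27), Point A→Point C = (22, -130, 36).
Normal n = (Point A→Point B) × (Point A→Point C) = (4230, -774, -5380).
So ∂z/∂E = −n_x/n_z = 0.78625 and ∂z/∂N = −n_y/n_z = −0.14387.
Unit vector along 335° is (sin 335°, cos 335°) = (-0.4226, 0.9063).
Slope in that direction = a·(-0.4226) + b·(0.9063) = −0.46267.
Apparent dip = arctan|0.46267| = 24.83° (true dip is 38.6°, so apparent ≤ true as expected).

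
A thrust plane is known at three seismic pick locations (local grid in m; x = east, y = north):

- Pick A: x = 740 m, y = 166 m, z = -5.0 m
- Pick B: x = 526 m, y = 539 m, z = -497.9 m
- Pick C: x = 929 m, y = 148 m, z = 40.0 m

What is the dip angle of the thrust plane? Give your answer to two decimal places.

Two edge vectors: Pick A→Pick B = (-214, 373, -492.9), Pick A→Pick C = (189, -18, 45).
Normal n = (Pick A→Pick B) × (Pick A→Pick C) = (7912.8, -83528.1, -66645).
So ∂z/∂x = −n_x/n_z = 0.11873 and ∂z/∂y = −n_y/n_z = −1.25333.
Gradient magnitude |∇z| = √(a² + b²) = √(0.01410 + 1.57083) = 1.25894.
True dip = arctan(1.25894) = 51.54°, dipping toward N (azimuth ≈ 355°).

51.54°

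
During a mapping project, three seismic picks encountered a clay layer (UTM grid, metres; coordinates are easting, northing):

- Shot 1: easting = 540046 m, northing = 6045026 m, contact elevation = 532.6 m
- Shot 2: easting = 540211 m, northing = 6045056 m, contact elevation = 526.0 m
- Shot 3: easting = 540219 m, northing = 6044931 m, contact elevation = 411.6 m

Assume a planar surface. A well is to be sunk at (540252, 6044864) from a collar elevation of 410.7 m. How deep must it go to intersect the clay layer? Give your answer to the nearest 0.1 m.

66.3 m

Two edge vectors: Shot 1→Shot 2 = (165, 30, -6.6), Shot 1→Shot 3 = (173, -95, -121).
Normal n = (Shot 1→Shot 2) × (Shot 1→Shot 3) = (-4257, 18823.2, -20865).
So ∂z/∂easting = −n_x/n_z = −0.204025881 and ∂z/∂northing = −n_y/n_z = 0.902142344.
Intercept c from Shot 1: 532.6 + 110183.36 − 5453473.92 = −5342757.96.
At (540252, 6044864): z_contact = −110225.39 + 5453327.78 − 5342757.96 = 344.42 m.
Depth below ground = 410.7 − 344.42 = 66.3 m.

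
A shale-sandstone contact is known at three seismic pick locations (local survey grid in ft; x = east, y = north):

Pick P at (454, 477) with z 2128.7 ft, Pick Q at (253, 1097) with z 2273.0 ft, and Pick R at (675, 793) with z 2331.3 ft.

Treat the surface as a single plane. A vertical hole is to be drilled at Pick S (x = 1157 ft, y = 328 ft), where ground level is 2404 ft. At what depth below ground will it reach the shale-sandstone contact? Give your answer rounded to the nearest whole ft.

Two edge vectors: Pick P→Pick Q = (-201, 620, 144.3), Pick P→Pick R = (221, 316, 202.6).
Normal n = (Pick P→Pick Q) × (Pick P→Pick R) = (80013.2, 72612.9, -200536).
So ∂z/∂x = −n_x/n_z = 0.39900 and ∂z/∂y = −n_y/n_z = 0.36209.
Intercept c from Pick P: 2128.7 − 181.14 − 172.72 = 1774.84.
At (1157, 328): z_contact = 461.6 + 118.8 + 1774.84 = 2355.2 ft.
Depth below ground = 2404 − 2355.2 = 49 ft.

49 ft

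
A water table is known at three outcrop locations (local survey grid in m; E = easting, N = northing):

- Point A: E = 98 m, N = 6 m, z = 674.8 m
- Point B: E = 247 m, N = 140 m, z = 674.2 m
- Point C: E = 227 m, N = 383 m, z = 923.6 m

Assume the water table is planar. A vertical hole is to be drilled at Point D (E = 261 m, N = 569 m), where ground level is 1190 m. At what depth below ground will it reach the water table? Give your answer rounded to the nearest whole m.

118 m

Let the plane be z = a·E + b·N + c.
Point B−Point A: 149a + 134b = −0.6;  Point C−Point A: 129a + 377b = 248.8.
Solving gives a = −0.86315, b = 0.95530.
Then c = 674.8 − a·98 − b·6 = 753.66.
At (261, 569): z_contact = −225.3 + 543.6 + 753.66 = 1071.9 m.
Depth below ground = 1190 − 1071.9 = 118 m.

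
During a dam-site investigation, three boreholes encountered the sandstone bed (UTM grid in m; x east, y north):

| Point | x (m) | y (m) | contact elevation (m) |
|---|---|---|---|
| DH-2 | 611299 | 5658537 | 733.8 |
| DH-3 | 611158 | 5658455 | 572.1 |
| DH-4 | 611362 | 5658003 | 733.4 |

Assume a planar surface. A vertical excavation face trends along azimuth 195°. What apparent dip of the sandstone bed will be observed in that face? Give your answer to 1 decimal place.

21.8°

Let the plane be z = a·x + b·y + c.
DH-3−DH-2: −141a − 82b = −161.7;  DH-4−DH-2: 63a − 534b = −0.4.
Solving gives a = 1.07277, b = 0.12731.
Unit vector along 195° is (sin 195°, cos 195°) = (-0.2588, -0.9659).
Slope in that direction = a·(-0.2588) + b·(-0.9659) = −0.40063.
Apparent dip = arctan|0.40063| = 21.8° (true dip is 47.2°, so apparent ≤ true as expected).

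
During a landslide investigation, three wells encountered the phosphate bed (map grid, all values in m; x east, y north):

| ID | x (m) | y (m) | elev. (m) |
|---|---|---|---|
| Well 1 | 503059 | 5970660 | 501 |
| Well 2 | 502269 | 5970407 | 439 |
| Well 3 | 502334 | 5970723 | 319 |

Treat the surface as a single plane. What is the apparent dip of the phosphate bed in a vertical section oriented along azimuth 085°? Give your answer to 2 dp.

10.01°

Two edge vectors: Well 1→Well 2 = (-790, -253, -62), Well 1→Well 3 = (-725, 63, -182).
Normal n = (Well 1→Well 2) × (Well 1→Well 3) = (49952, -98830, -233195).
So ∂z/∂x = −n_x/n_z = 0.21421 and ∂z/∂y = −n_y/n_z = −0.42381.
Unit vector along 085° is (sin 85°, cos 85°) = (0.9962, 0.0872).
Slope in that direction = a·(0.9962) + b·(0.0872) = 0.17645.
Apparent dip = arctan|0.17645| = 10.01° (true dip is 25.4°, so apparent ≤ true as expected).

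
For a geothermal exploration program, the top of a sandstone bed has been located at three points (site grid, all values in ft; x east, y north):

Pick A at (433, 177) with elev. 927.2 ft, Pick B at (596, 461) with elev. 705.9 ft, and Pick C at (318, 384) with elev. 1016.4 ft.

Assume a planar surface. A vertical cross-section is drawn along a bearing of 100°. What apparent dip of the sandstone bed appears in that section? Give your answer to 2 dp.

45.75°

Let the plane be z = a·x + b·y + c.
Pick B−Pick A: 163a + 284b = −221.3;  Pick C−Pick A: −115a + 207b = 89.2.
Solving gives a = −1.07140, b = −0.16430.
Unit vector along 100° is (sin 100°, cos 100°) = (0.9848, -0.1736).
Slope in that direction = a·(0.9848) + b·(-0.1736) = −1.02659.
Apparent dip = arctan|1.02659| = 45.75° (true dip is 47.3°, so apparent ≤ true as expected).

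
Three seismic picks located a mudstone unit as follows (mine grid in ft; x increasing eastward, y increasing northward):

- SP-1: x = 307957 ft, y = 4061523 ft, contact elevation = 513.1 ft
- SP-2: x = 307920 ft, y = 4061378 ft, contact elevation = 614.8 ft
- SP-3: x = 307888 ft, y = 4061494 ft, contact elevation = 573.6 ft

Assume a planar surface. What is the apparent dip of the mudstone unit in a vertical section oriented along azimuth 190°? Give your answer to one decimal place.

32.6°

Let the plane be z = a·x + b·y + c.
SP-2−SP-1: −37a − 145b = 101.7;  SP-3−SP-1: −69a − 29b = 60.5.
Solving gives a = −0.65195, b = −0.53502.
Unit vector along 190° is (sin 190°, cos 190°) = (-0.1736, -0.9848).
Slope in that direction = a·(-0.1736) + b·(-0.9848) = 0.64010.
Apparent dip = arctan|0.64010| = 32.6° (true dip is 40.1°, so apparent ≤ true as expected).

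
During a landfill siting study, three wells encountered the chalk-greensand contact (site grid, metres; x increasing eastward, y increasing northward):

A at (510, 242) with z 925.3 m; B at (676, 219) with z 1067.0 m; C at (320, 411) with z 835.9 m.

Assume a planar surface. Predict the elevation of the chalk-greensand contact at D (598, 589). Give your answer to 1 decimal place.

Let the plane be z = a·x + b·y + c.
B−A: 166a − 23b = 141.7;  C−A: −190a + 169b = −89.4.
Solving gives a = 0.92430, b = 0.51016.
Then c = 925.3 − a·510 − b·242 = 330.45.
At (598, 589): z = 552.7 + 300.5 + 330.45 = 1183.7 m.

1183.7 m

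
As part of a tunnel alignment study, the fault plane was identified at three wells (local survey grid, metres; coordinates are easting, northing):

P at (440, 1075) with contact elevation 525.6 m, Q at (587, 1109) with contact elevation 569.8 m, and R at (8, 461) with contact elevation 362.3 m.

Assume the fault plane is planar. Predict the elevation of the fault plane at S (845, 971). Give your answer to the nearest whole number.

635 m

Let the plane be z = a·easting + b·northing + c.
Q−P: 147a + 34b = 44.2;  R−P: −432a − 614b = −163.3.
Solving gives a = 0.28565, b = 0.06498.
Then c = 525.6 − a·440 − b·1075 = 330.06.
At (845, 971): z = 241.4 + 63.1 + 330.06 = 634.5 m.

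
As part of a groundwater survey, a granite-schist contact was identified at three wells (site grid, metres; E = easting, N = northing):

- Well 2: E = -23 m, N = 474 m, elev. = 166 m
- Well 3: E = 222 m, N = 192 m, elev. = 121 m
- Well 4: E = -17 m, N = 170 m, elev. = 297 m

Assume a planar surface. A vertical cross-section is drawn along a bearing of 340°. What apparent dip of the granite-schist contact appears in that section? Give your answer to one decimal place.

10.2°

Two edge vectors: Well 2→Well 3 = (245, -282, -45), Well 2→Well 4 = (6, -304, 131).
Normal n = (Well 2→Well 3) × (Well 2→Well 4) = (-50622, -32365, -72788).
So ∂z/∂E = −n_x/n_z = −0.69547 and ∂z/∂N = −n_y/n_z = −0.44465.
Unit vector along 340° is (sin 340°, cos 340°) = (-0.3420, 0.9397).
Slope in that direction = a·(-0.3420) + b·(0.9397) = −0.17997.
Apparent dip = arctan|0.17997| = 10.2° (true dip is 39.5°, so apparent ≤ true as expected).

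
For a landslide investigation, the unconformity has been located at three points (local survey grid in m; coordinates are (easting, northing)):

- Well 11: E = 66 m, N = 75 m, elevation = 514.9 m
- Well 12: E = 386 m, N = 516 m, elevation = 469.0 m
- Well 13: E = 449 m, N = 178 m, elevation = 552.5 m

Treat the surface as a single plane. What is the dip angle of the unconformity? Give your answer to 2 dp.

Two edge vectors: Well 11→Well 12 = (320, 441, -45.9), Well 11→Well 13 = (383, 103, 37.6).
Normal n = (Well 11→Well 12) × (Well 11→Well 13) = (21309.3, -29611.7, -135943).
So ∂z/∂E = −n_x/n_z = 0.15675 and ∂z/∂N = −n_y/n_z = −0.21782.
Gradient magnitude |∇z| = √(a² + b²) = √(0.02457 + 0.04745) = 0.26836.
True dip = arctan(0.26836) = 15.02°, dipping toward NW (azimuth ≈ 324°).

15.02°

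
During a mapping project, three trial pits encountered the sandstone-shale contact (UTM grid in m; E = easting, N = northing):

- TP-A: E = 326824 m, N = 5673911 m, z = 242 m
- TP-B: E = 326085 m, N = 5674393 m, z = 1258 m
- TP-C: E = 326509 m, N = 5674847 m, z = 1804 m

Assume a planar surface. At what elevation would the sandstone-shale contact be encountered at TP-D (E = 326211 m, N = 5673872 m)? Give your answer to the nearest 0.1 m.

Two edge vectors: TP-A→TP-B = (-739, 482, 1016), TP-A→TP-C = (-315, 936, 1562).
Normal n = (TP-A→TP-B) × (TP-A→TP-C) = (-198092, 834278, -539874).
So ∂z/∂E = −n_x/n_z = −0.366922652 and ∂z/∂N = −n_y/n_z = 1.545319834.
Intercept c from TP-A: 242 + 119919.13 − 8768007.20 = −8647846.08.
At (326211, 5673872): z = −119694.2 + 8767946.9 − 8647846.08 = 406.7 m.

406.7 m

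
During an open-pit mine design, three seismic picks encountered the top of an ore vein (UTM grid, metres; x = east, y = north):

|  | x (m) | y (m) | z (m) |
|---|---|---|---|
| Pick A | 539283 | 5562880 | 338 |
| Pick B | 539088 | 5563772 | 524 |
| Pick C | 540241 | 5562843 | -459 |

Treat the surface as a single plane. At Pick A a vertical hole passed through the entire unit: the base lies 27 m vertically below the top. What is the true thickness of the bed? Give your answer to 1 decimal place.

20.8 m

Two edge vectors: Pick A→Pick B = (-195, 892, 186), Pick A→Pick C = (958, -37, -797).
Normal n = (Pick A→Pick B) × (Pick A→Pick C) = (-704042, 22773, -847321).
So ∂z/∂x = −n_x/n_z = −0.83090 and ∂z/∂y = −n_y/n_z = 0.02688.
|∇z| = √(a²+b²) = 0.83134, so dip δ = arctan(0.83134) = 39.74°.
True thickness = vertical thickness × cos δ = 27 × cos 39.74° = 20.8 m.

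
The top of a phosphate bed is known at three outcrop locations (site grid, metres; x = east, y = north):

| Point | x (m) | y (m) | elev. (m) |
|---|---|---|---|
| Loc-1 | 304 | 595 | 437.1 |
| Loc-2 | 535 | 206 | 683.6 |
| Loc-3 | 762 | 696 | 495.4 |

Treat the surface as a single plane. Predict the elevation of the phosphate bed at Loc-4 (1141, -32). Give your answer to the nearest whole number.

944 m

Let the plane be z = a·x + b·y + c.
Loc-2−Loc-1: 231a − 389b = 246.5;  Loc-3−Loc-1: 458a + 101b = 58.3.
Solving gives a = 0.23611, b = −0.49346.
Then c = 437.1 − a·304 − b·595 = 658.93.
At (1141, -32): z = 269.4 + 15.8 + 658.93 = 944.1 m.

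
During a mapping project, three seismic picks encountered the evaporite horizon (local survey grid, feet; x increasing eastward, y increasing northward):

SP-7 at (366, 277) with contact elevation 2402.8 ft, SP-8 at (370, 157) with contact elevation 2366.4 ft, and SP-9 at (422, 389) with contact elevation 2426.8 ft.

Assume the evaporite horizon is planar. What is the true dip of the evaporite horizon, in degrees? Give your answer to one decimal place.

18.8°

Two edge vectors: SP-7→SP-8 = (4, -120, -36.4), SP-7→SP-9 = (56, 112, 24).
Normal n = (SP-7→SP-8) × (SP-7→SP-9) = (1196.8, -2134.4, 7168).
So ∂z/∂x = −n_x/n_z = −0.16696 and ∂z/∂y = −n_y/n_z = 0.29777.
Gradient magnitude |∇z| = √(a² + b²) = √(0.02788 + 0.08867) = 0.34138.
True dip = arctan(0.34138) = 18.8°, dipping toward SSE (azimuth ≈ 151°).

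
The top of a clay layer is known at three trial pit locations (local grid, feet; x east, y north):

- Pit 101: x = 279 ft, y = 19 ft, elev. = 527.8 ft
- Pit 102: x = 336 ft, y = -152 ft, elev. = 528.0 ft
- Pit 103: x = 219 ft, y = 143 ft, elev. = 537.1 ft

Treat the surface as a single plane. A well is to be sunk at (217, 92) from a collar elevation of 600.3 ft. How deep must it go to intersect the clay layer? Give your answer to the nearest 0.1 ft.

Let the plane be z = a·x + b·y + c.
Pit 102−Pit 101: 57a − 171b = 0.2;  Pit 103−Pit 101: −60a + 124b = 9.3.
Solving gives a = −0.50598, b = −0.16983.
Then c = 527.8 − a·279 − b·19 = 672.20.
At (217, 92): z_contact = −109.80 − 15.62 + 672.20 = 546.77 ft.
Depth below ground = 600.3 − 546.77 = 53.5 ft.

53.5 ft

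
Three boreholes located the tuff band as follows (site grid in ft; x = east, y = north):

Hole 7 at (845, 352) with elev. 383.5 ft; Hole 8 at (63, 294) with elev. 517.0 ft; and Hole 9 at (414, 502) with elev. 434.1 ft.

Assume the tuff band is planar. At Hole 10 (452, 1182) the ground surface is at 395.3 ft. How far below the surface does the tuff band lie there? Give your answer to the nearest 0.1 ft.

53.2 ft

Two edge vectors: Hole 7→Hole 8 = (-782, -58, 133.5), Hole 7→Hole 9 = (-431, 150, 50.6).
Normal n = (Hole 7→Hole 8) × (Hole 7→Hole 9) = (-22959.8, -17969.3, -142298).
So ∂z/∂x = −n_x/n_z = −0.161350 and ∂z/∂y = −n_y/n_z = −0.126279.
Intercept c from Hole 7: 383.5 + 136.34 + 44.45 = 564.29.
At (452, 1182): z_contact = −72.93 − 149.26 + 564.29 = 342.10 ft.
Depth below ground = 395.3 − 342.10 = 53.2 ft.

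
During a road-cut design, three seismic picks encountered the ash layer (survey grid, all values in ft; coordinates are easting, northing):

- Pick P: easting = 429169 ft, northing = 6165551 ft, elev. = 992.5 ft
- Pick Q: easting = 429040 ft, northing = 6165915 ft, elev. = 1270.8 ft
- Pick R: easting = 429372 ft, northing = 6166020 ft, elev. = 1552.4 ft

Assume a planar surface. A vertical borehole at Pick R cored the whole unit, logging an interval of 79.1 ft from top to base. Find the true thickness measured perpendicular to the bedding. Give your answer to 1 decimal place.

Let the plane be z = a·easting + b·northing + c.
Pick Q−Pick P: −129a + 364b = 278.3;  Pick R−Pick P: 203a + 469b = 559.9.
Solving gives a = 0.54527, b = 0.95780.
|∇z| = √(a²+b²) = 1.10214, so dip δ = arctan(1.10214) = 47.78°.
True thickness = vertical thickness × cos δ = 79.1 × cos 47.78° = 53.2 ft.

53.2 ft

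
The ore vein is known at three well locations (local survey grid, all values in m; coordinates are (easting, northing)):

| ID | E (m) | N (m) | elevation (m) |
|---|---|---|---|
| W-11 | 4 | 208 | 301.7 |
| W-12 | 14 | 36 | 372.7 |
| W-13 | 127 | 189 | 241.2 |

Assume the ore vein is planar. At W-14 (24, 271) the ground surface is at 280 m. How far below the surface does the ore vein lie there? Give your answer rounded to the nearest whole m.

Two edge vectors: W-11→W-12 = (10, -172, 71), W-11→W-13 = (123, -19, -60.5).
Normal n = (W-11→W-12) × (W-11→W-13) = (11755, 9338, 20966).
So ∂z/∂E = −n_x/n_z = −0.56067 and ∂z/∂N = −n_y/n_z = −0.44539.
Intercept c from W-11: 301.7 + 2.24 + 92.64 = 396.58.
At (24, 271): z_contact = −13.5 − 120.7 + 396.58 = 262.4 m.
Depth below ground = 280 − 262.4 = 18 m.

18 m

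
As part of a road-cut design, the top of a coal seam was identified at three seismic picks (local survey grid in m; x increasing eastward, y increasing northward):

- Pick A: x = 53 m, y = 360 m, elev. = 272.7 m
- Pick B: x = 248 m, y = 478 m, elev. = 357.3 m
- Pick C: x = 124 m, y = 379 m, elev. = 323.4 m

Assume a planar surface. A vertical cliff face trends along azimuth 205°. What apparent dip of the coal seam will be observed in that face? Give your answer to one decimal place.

19.6°

Two edge vectors: Pick A→Pick B = (195, 118, 84.6), Pick A→Pick C = (71, 19, 50.7).
Normal n = (Pick A→Pick B) × (Pick A→Pick C) = (4375.2, -3879.9, -4673).
So ∂z/∂x = −n_x/n_z = 0.93627 and ∂z/∂y = −n_y/n_z = −0.83028.
Unit vector along 205° is (sin 205°, cos 205°) = (-0.4226, -0.9063).
Slope in that direction = a·(-0.4226) + b·(-0.9063) = 0.35680.
Apparent dip = arctan|0.35680| = 19.6° (true dip is 51.4°, so apparent ≤ true as expected).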